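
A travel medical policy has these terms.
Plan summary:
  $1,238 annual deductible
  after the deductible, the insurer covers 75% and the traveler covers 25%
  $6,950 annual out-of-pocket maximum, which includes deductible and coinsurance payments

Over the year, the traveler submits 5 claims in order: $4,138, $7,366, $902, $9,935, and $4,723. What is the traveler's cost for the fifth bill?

Bill 1, $4,138: $1,238 finishes the deductible; $2,900 goes to coinsurance; traveler's 25% is $725. Traveler owes $1,963 (running OOP $1,963).
Bill 2, $7,366: 25% coinsurance on $7,366 = $1,841.50. Traveler owes $1,841.50 (running OOP $3,804.50).
Bill 3, $902: 25% coinsurance on $902 = $225.50. Traveler owes $225.50 (running OOP $4,030).
Bill 4, $9,935: deductible met; 25% of $9,935 = $2,483.75. Traveler owes $2,483.75 (running OOP $6,513.75).
Bill 5, $4,723: 25% coinsurance on $4,723 = $1,180.75. OOP would hit $7,694.50 > $6,950, so the cap limits the traveler to $6,950 − $6,513.75 = $436.25.

$436.25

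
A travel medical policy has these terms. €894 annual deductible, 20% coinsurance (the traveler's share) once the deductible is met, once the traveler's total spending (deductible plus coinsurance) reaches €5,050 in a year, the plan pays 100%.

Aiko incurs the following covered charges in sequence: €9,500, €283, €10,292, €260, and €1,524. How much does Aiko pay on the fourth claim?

Claim 1 (€9,500): deductible takes €894, €8,606 remains; traveler's 20% is €1,721.20. Traveler pays €2,615.20; OOP now €2,615.20.
Claim 2 (€283): deductible met; 20% of €283 = €56.60. Traveler pays €56.60; OOP now €2,671.80.
Claim 3 (€10,292): deductible met; 20% of €10,292 = €2,058.40. Traveler owes €2,058.40 (running OOP €4,730.20).
Claim 4 (€260): 20% coinsurance on €260 = €52. Cost to traveler: €52. OOP to date €4,782.20.

€52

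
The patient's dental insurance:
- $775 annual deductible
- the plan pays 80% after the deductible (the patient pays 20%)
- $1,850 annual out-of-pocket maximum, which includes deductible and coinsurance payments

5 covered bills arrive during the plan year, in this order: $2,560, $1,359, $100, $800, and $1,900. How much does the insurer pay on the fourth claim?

#1 ($2,560): $775 to deductible, leaving $1,785; patient's 20% is $357. Patient pays $1,132; OOP now $1,132. Plan pays $2,560 − $1,132 = $1,428.
#2 ($1,359): 20% coinsurance on $1,359 = $271.80. Cost to patient: $271.80. OOP to date $1,403.80. Plan pays $1,359 − $271.80 = $1,087.20.
#3 ($100): deductible met; 20% of $100 = $20. Patient owes $20 (running OOP $1,423.80). Plan pays $100 − $20 = $80.
#4 ($800): deductible met; 20% of $800 = $160. Patient owes $160 (running OOP $1,583.80). Insurer: $800 − $160 = $640.

$640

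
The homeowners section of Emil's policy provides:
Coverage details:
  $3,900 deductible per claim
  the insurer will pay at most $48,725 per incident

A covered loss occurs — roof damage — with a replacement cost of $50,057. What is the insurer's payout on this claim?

$46,157

After the deductible, $50,057 − $3,900 = $46,157 remains.
That's under the $48,725 cap, so the insurer reimburses the full $46,157.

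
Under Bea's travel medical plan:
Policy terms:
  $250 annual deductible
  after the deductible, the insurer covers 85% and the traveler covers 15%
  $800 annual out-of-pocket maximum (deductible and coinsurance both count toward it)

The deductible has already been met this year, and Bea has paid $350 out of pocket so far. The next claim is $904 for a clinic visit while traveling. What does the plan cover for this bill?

The deductible is already satisfied, so the full bill goes to coinsurance.
Traveler's 15% share of $904 is $135.60.
Cumulative spending $350 + $135.60 = $485.60 stays under the $800 maximum.
Insurer pays the balance: $904 − $135.60 = $768.40.

$768.40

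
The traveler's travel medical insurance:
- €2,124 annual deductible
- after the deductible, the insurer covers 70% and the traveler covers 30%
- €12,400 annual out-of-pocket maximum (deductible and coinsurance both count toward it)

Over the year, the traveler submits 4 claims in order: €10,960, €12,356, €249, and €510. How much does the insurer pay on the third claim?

Claim 1 (€10,960): €2,124 to deductible, leaving €8,836; 30% of €8,836 = €2,650.80. Cost to traveler: €4,774.80. OOP to date €4,774.80. Plan pays €10,960 − €4,774.80 = €6,185.20.
Claim 2 (€12,356): deductible already satisfied, so traveler's share is 30% × €12,356 = €3,706.80. Cost to traveler: €3,706.80. OOP to date €8,481.60. Plan pays €12,356 − €3,706.80 = €8,649.20.
Claim 3 (€249): deductible met; 30% of €249 = €74.70. Cost to traveler: €74.70. OOP to date €8,556.30. Plan pays €249 − €74.70 = €174.30.

€174.30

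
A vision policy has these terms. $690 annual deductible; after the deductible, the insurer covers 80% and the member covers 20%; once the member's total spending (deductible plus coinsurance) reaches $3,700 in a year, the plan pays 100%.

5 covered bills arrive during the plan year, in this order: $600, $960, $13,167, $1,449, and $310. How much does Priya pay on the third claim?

$2,633.40

Claim 1 — $600: all of it applies to the deductible. Member pays $600; OOP now $600.
Claim 2 — $960: deductible takes $90, $870 remains; 20% of $870 = $174. Member pays $264; OOP now $864.
Claim 3 — $13,167: deductible met; 20% of $13,167 = $2,633.40. Member owes $2,633.40 (running OOP $3,497.40).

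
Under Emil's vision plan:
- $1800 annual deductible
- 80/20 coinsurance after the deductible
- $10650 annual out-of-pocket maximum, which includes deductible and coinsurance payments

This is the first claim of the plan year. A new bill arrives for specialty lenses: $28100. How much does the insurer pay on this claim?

Deductible not yet touched, so the first $1800 of the bill goes to the deductible.
After the $1800 deductible portion, $28100 − $1800 = $26300 is subject to coinsurance.
Coinsurance: $26300 × 20% = $5260.
That puts the member's cost at $1800 + $5260 = $7060 before any cap.
Cumulative spending $0 + $7060 = $7060 stays under the $10650 maximum.
Insurer pays the balance: $28100 − $7060 = $21040.

$21040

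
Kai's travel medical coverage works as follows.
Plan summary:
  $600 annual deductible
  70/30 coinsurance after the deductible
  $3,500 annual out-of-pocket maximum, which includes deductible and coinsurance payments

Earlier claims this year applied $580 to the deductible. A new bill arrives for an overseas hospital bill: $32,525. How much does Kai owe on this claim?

$2,920

$580 of the $600 deductible is already met, leaving $20.
The remaining $32,505 (= $32,525 − $20) moves to coinsurance.
Traveler's 30% share of $32,505 is $9,751.50.
So the traveler owes $20 + $9,751.50 = $9,771.50 before any cap.
Adding $9,771.50 to the $580 already spent would give $10,351.50, which exceeds the $3,500 cap; the traveler pays just $3,500 − $580 = $2,920.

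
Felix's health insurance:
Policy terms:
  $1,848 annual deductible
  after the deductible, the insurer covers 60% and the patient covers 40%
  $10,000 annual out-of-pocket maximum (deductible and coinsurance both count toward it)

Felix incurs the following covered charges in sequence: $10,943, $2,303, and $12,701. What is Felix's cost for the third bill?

#1 ($10,943): $1,848 finishes the deductible; $9,095 goes to coinsurance; coinsurance $9,095 × 40% = $3,638. Patient owes $5,486 (running OOP $5,486).
#2 ($2,303): deductible already satisfied, so patient's share is 40% × $2,303 = $921.20. Patient pays $921.20; OOP now $6,407.20.
#3 ($12,701): deductible met; 40% of $12,701 = $5,080.40. Adding that to $6,407.20 gives $11,487.60, past the $10,000 cap; patient pays only $10,000 − $6,407.20 = $3,592.80.

$3,592.80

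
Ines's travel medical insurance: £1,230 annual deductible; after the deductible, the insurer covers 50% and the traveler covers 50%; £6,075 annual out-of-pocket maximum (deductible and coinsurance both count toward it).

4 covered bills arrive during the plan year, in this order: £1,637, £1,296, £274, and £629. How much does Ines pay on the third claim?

Bill 1, £1,637: deductible takes £1,230, £407 remains; traveler's 50% is £203.50. Cost to traveler: £1,433.50. OOP to date £1,433.50.
Bill 2, £1,296: 50% coinsurance on £1,296 = £648. Cost to traveler: £648. OOP to date £2,081.50.
Bill 3, £274: deductible met; 50% of £274 = £137. Cost to traveler: £137. OOP to date £2,218.50.

£137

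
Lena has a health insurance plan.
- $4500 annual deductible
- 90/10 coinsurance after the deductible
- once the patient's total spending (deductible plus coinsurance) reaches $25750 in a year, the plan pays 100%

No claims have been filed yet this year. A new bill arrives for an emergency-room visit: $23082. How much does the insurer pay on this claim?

Nothing has been paid toward the $4500 deductible, so the first $4500 of this charge is applied there.
That leaves $23082 − $4500 = $18582 for coinsurance.
Coinsurance: $18582 × 10% = $1858.20.
Patient responsibility before any cap: $4500 + $1858.20 = $6358.20.
Year-to-date out-of-pocket becomes $0 + $6358.20 = $6358.20, still under the $25750 maximum, so no cap applies.
Insurer pays the balance: $23082 − $6358.20 = $16723.80.

$16723.80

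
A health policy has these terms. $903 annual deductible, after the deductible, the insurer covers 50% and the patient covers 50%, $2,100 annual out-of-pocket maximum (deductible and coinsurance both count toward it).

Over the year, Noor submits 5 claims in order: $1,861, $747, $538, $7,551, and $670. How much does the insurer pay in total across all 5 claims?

$9,267

Bill 1, $1,861: $903 finishes the deductible; $958 goes to coinsurance; coinsurance $958 × 50% = $479. Patient owes $1,382 (running OOP $1,382). Plan pays $1,861 − $1,382 = $479.
Bill 2, $747: deductible met; 50% of $747 = $373.50. Patient owes $373.50 (running OOP $1,755.50). Plan pays $747 − $373.50 = $373.50.
Bill 3, $538: deductible already satisfied, so patient's share is 50% × $538 = $269. Patient pays $269; OOP now $2,024.50. Plan pays $538 − $269 = $269.
Bill 4, $7,551: deductible already satisfied, so patient's share is 50% × $7,551 = $3,775.50. Adding that to $2,024.50 gives $5,800, past the $2,100 cap; patient pays only $2,100 − $2,024.50 = $75.50. Plan pays $7,551 − $75.50 = $7,475.50.
Bill 5, $670: deductible already satisfied, so patient's share is 50% × $670 = $335. That would push OOP to $2,435, over the $2,100 cap, so patient pays $2,100 − $2,100 = $0. Insurer: $670 − $0 = $670.
Insurer total: $479 + $373.50 + $269 + $7,475.50 + $670 = $9,267.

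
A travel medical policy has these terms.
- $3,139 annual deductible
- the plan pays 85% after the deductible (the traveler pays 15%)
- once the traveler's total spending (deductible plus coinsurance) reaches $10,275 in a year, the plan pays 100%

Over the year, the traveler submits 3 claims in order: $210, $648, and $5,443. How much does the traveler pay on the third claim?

Claim 1 ($210): all of it applies to the deductible. Cost to traveler: $210. OOP to date $210.
Claim 2 ($648): all of it applies to the deductible. Cost to traveler: $648. OOP to date $858.
Claim 3 ($5,443): $2,281 to deductible, leaving $3,162; 15% of $3,162 = $474.30. Traveler pays $2,755.30; OOP now $3,613.30.

$2,755.30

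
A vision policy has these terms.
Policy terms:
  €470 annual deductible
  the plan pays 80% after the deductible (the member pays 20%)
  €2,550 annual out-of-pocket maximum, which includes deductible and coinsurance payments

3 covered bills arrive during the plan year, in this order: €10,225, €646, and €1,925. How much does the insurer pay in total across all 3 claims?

Claim 1 (€10,225): deductible takes €470, €9,755 remains; 20% of €9,755 = €1,951. Cost to member: €2,421. OOP to date €2,421. Insurer: €10,225 − €2,421 = €7,804.
Claim 2 (€646): deductible already satisfied, so member's share is 20% × €646 = €129.20. That would push OOP to €2,550.20, over the €2,550 cap, so member pays €2,550 − €2,421 = €129. Plan pays €646 − €129 = €517.
Claim 3 (€1,925): deductible met; 20% of €1,925 = €385. That would push OOP to €2,935, over the €2,550 cap, so member pays €2,550 − €2,550 = €0. Insurer: €1,925 − €0 = €1,925.
Insurer total = bills − member's total = €12,796 − €2,550 = €10,246.

€10,246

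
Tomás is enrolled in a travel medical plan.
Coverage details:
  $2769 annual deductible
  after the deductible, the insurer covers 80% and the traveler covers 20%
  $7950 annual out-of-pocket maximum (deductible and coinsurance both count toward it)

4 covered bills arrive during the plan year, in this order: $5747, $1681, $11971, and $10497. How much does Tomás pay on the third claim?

$2394.20

#1 ($5747): deductible takes $2769, $2978 remains; traveler's 20% is $595.60. Traveler pays $3364.60; OOP now $3364.60.
#2 ($1681): 20% coinsurance on $1681 = $336.20. Cost to traveler: $336.20. OOP to date $3700.80.
#3 ($11971): 20% coinsurance on $11971 = $2394.20. Traveler pays $2394.20; OOP now $6095.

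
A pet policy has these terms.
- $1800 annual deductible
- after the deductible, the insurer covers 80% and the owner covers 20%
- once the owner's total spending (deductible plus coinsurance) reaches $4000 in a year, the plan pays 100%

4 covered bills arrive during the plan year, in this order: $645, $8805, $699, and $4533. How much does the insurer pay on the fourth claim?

Bill 1, $645: entire amount goes to the deductible. Cost to owner: $645. OOP to date $645. Insurer: $645 − $645 = $0.
Bill 2, $8805: $1155 finishes the deductible; $7650 goes to coinsurance; owner's 20% is $1530. Owner pays $2685; OOP now $3330. Plan pays $8805 − $2685 = $6120.
Bill 3, $699: deductible already satisfied, so owner's share is 20% × $699 = $139.80. Owner owes $139.80 (running OOP $3469.80). Plan pays $699 − $139.80 = $559.20.
Bill 4, $4533: 20% coinsurance on $4533 = $906.60. Adding that to $3469.80 gives $4376.40, past the $4000 cap; owner pays only $4000 − $3469.80 = $530.20. Insurer: $4533 − $530.20 = $4002.80.

$4002.80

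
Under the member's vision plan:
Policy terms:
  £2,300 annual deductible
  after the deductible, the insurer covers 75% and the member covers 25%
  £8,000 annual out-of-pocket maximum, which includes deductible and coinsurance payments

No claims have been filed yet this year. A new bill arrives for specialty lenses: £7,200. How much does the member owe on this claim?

£3,525

The full £2,300 deductible is still open; £2,300 of this bill applies to it.
The remaining £4,900 (= £7,200 − £2,300) moves to coinsurance.
Coinsurance: £4,900 × 25% = £1,225.
So the member owes £2,300 + £1,225 = £3,525 before any cap.
Year-to-date out-of-pocket becomes £0 + £3,525 = £3,525, still under the £8,000 maximum, so no cap applies.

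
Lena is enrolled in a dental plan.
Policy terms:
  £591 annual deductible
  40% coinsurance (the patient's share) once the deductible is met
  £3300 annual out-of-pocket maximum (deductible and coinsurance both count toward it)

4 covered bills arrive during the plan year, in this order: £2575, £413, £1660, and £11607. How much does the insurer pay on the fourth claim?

Bill 1, £2575: £591 to deductible, leaving £1984; coinsurance £1984 × 40% = £793.60. Cost to patient: £1384.60. OOP to date £1384.60. Insurer: £2575 − £1384.60 = £1190.40.
Bill 2, £413: deductible met; 40% of £413 = £165.20. Patient pays £165.20; OOP now £1549.80. Insurer: £413 − £165.20 = £247.80.
Bill 3, £1660: deductible met; 40% of £1660 = £664. Cost to patient: £664. OOP to date £2213.80. Plan pays £1660 − £664 = £996.
Bill 4, £11607: deductible met; 40% of £11607 = £4642.80. Adding that to £2213.80 gives £6856.60, past the £3300 cap; patient pays only £3300 − £2213.80 = £1086.20. Plan pays £11607 − £1086.20 = £10520.80.

£10520.80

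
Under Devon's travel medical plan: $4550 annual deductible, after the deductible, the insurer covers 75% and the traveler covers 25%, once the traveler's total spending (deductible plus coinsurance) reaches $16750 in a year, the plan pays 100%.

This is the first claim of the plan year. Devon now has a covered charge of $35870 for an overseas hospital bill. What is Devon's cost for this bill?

$12380

Deductible not yet touched, so the first $4550 of the bill goes to the deductible.
The remaining $31320 (= $35870 − $4550) moves to coinsurance.
25% of $31320 = $7830 falls to the traveler.
So the traveler owes $4550 + $7830 = $12380 before any cap.
Year-to-date out-of-pocket becomes $0 + $12380 = $12380, still under the $16750 maximum, so no cap applies.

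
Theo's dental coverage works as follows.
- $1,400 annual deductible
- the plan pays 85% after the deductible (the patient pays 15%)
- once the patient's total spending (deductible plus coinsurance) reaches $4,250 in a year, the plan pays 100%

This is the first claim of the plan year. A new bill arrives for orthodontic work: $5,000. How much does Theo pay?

Deductible not yet touched, so the first $1,400 of the bill goes to the deductible.
The remaining $3,600 (= $5,000 − $1,400) moves to coinsurance.
Coinsurance: $3,600 × 15% = $540.
Patient responsibility before any cap: $1,400 + $540 = $1,940.
Cumulative spending $0 + $1,940 = $1,940 stays under the $4,250 maximum.

$1,940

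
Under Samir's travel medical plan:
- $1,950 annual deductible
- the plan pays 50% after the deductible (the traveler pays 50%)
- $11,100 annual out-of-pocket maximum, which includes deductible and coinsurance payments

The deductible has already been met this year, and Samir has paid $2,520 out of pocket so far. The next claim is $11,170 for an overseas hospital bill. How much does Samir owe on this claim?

With the deductible met, the entire $11,170 is subject to coinsurance.
50% of $11,170 = $5,585 falls to the traveler.
Year-to-date out-of-pocket becomes $2,520 + $5,585 = $8,105, still under the $11,100 maximum, so no cap applies.

$5,585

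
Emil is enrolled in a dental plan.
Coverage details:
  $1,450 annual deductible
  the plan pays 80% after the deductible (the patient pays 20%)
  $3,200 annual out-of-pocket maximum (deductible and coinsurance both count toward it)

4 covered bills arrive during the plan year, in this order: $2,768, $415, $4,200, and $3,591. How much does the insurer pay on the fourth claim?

#1 ($2,768): $1,450 finishes the deductible; $1,318 goes to coinsurance; coinsurance $1,318 × 20% = $263.60. Patient owes $1,713.60 (running OOP $1,713.60). Insurer: $2,768 − $1,713.60 = $1,054.40.
#2 ($415): deductible met; 20% of $415 = $83. Patient owes $83 (running OOP $1,796.60). Insurer: $415 − $83 = $332.
#3 ($4,200): deductible met; 20% of $4,200 = $840. Patient owes $840 (running OOP $2,636.60). Insurer: $4,200 − $840 = $3,360.
#4 ($3,591): deductible already satisfied, so patient's share is 20% × $3,591 = $718.20. Adding that to $2,636.60 gives $3,354.80, past the $3,200 cap; patient pays only $3,200 − $2,636.60 = $563.40. Plan pays $3,591 − $563.40 = $3,027.60.

$3,027.60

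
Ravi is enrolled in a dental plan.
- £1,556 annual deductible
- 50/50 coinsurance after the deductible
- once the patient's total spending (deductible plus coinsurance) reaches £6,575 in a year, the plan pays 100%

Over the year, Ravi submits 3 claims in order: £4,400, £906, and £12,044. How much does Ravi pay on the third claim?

£3,144

Claim 1 — £4,400: £1,556 to deductible, leaving £2,844; patient's 50% is £1,422. Patient pays £2,978; OOP now £2,978.
Claim 2 — £906: deductible met; 50% of £906 = £453. Patient owes £453 (running OOP £3,431).
Claim 3 — £12,044: 50% coinsurance on £12,044 = £6,022. That would push OOP to £9,453, over the £6,575 cap, so patient pays £6,575 − £3,431 = £3,144.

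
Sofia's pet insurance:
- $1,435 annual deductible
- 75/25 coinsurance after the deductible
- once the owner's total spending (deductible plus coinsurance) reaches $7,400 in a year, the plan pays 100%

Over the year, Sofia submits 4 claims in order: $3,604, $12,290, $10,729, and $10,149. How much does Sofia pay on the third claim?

$2,350.25

Claim 1 — $3,604: $1,435 finishes the deductible; $2,169 goes to coinsurance; owner's 25% is $542.25. Owner owes $1,977.25 (running OOP $1,977.25).
Claim 2 — $12,290: 25% coinsurance on $12,290 = $3,072.50. Cost to owner: $3,072.50. OOP to date $5,049.75.
Claim 3 — $10,729: deductible already satisfied, so owner's share is 25% × $10,729 = $2,682.25. That would push OOP to $7,732, over the $7,400 cap, so owner pays $7,400 − $5,049.75 = $2,350.25.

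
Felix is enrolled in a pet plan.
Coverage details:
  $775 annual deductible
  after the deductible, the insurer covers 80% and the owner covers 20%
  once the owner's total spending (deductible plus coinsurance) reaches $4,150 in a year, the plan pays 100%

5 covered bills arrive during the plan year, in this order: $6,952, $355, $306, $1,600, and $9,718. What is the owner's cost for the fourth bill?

$320

Claim 1 ($6,952): deductible takes $775, $6,177 remains; 20% of $6,177 = $1,235.40. Owner pays $2,010.40; OOP now $2,010.40.
Claim 2 ($355): deductible already satisfied, so owner's share is 20% × $355 = $71. Owner pays $71; OOP now $2,081.40.
Claim 3 ($306): deductible already satisfied, so owner's share is 20% × $306 = $61.20. Cost to owner: $61.20. OOP to date $2,142.60.
Claim 4 ($1,600): deductible met; 20% of $1,600 = $320. Owner owes $320 (running OOP $2,462.60).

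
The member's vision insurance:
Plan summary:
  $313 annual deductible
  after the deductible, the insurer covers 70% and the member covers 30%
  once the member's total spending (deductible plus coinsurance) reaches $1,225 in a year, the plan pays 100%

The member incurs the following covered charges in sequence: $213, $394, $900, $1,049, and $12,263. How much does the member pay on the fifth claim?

Claim 1 ($213): entire amount goes to the deductible. Member pays $213; OOP now $213.
Claim 2 ($394): $100 to deductible, leaving $294; 30% of $294 = $88.20. Member pays $188.20; OOP now $401.20.
Claim 3 ($900): deductible already satisfied, so member's share is 30% × $900 = $270. Member owes $270 (running OOP $671.20).
Claim 4 ($1,049): deductible met; 30% of $1,049 = $314.70. Cost to member: $314.70. OOP to date $985.90.
Claim 5 ($12,263): deductible already satisfied, so member's share is 30% × $12,263 = $3,678.90. OOP would hit $4,664.80 > $1,225, so the cap limits the member to $1,225 − $985.90 = $239.10.

$239.10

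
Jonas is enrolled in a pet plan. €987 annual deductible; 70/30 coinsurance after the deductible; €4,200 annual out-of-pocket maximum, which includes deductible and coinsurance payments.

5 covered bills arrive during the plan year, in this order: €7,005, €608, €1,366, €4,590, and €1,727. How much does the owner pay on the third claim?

Claim 1 (€7,005): deductible takes €987, €6,018 remains; owner's 30% is €1,805.40. Owner pays €2,792.40; OOP now €2,792.40.
Claim 2 (€608): 30% coinsurance on €608 = €182.40. Owner pays €182.40; OOP now €2,974.80.
Claim 3 (€1,366): deductible already satisfied, so owner's share is 30% × €1,366 = €409.80. Owner owes €409.80 (running OOP €3,384.60).

€409.80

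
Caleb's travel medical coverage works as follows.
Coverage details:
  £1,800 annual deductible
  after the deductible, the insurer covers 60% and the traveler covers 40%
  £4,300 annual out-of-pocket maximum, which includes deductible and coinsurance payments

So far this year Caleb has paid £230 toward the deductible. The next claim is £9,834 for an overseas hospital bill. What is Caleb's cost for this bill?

£4,070

Deductible still to meet: £1,800 − £230 = £1,570.
The remaining £8,264 (= £9,834 − £1,570) moves to coinsurance.
40% of £8,264 = £3,305.60 falls to the traveler.
Traveler responsibility before any cap: £1,570 + £3,305.60 = £4,875.60.
That would bring total out-of-pocket to £5,105.60, past the £4,300 cap. The traveler is capped at £4,300 − £230 = £4,070 on this claim.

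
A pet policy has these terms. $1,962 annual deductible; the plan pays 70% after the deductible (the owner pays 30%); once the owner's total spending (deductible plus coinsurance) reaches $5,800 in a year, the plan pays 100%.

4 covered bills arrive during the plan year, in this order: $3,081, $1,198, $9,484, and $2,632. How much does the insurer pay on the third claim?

$6,638.80

Claim 1 ($3,081): $1,962 finishes the deductible; $1,119 goes to coinsurance; 30% of $1,119 = $335.70. Cost to owner: $2,297.70. OOP to date $2,297.70. Insurer: $3,081 − $2,297.70 = $783.30.
Claim 2 ($1,198): deductible already satisfied, so owner's share is 30% × $1,198 = $359.40. Owner owes $359.40 (running OOP $2,657.10). Insurer: $1,198 − $359.40 = $838.60.
Claim 3 ($9,484): 30% coinsurance on $9,484 = $2,845.20. Cost to owner: $2,845.20. OOP to date $5,502.30. Plan pays $9,484 − $2,845.20 = $6,638.80.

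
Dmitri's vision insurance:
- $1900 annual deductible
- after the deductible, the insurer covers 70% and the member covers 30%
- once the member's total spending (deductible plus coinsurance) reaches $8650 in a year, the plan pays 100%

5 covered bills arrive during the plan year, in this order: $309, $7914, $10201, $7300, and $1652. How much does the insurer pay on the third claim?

$7140.70

Claim 1 ($309): entire amount goes to the deductible. Member pays $309; OOP now $309. Insurer: $309 − $309 = $0.
Claim 2 ($7914): deductible takes $1591, $6323 remains; member's 30% is $1896.90. Member owes $3487.90 (running OOP $3796.90). Insurer: $7914 − $3487.90 = $4426.10.
Claim 3 ($10201): deductible already satisfied, so member's share is 30% × $10201 = $3060.30. Member pays $3060.30; OOP now $6857.20. Insurer: $10201 − $3060.30 = $7140.70.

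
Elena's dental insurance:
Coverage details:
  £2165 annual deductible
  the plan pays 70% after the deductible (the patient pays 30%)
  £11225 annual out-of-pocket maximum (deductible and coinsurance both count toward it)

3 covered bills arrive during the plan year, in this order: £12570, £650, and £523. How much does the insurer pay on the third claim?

£366.10

Claim 1 (£12570): deductible takes £2165, £10405 remains; patient's 30% is £3121.50. Patient owes £5286.50 (running OOP £5286.50). Insurer: £12570 − £5286.50 = £7283.50.
Claim 2 (£650): deductible met; 30% of £650 = £195. Patient owes £195 (running OOP £5481.50). Plan pays £650 − £195 = £455.
Claim 3 (£523): deductible met; 30% of £523 = £156.90. Cost to patient: £156.90. OOP to date £5638.40. Insurer: £523 − £156.90 = £366.10.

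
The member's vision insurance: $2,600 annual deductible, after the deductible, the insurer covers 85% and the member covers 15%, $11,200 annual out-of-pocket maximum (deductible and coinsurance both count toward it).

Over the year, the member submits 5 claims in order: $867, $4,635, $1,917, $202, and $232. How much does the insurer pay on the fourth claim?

$171.70

#1 ($867): entire amount goes to the deductible. Member pays $867; OOP now $867. Insurer: $867 − $867 = $0.
#2 ($4,635): $1,733 to deductible, leaving $2,902; 15% of $2,902 = $435.30. Cost to member: $2,168.30. OOP to date $3,035.30. Insurer: $4,635 − $2,168.30 = $2,466.70.
#3 ($1,917): deductible met; 15% of $1,917 = $287.55. Member pays $287.55; OOP now $3,322.85. Insurer: $1,917 − $287.55 = $1,629.45.
#4 ($202): deductible already satisfied, so member's share is 15% × $202 = $30.30. Member pays $30.30; OOP now $3,353.15. Insurer: $202 − $30.30 = $171.70.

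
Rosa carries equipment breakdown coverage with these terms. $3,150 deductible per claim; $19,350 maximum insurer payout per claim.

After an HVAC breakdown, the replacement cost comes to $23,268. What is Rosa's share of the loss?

$3,918

Subtract the deductible: $23,268 − $3,150 = $20,118.
Since $20,118 > $19,350, the payout is capped at $19,350.
The business owner bears the rest of the original loss: $23,268 − $19,350 = $3,918.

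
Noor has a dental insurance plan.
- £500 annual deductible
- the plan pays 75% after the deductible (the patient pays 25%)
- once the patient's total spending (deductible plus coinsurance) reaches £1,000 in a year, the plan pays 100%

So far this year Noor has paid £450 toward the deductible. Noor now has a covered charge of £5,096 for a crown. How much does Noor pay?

£550

£450 of the £500 deductible is already met, leaving £50.
After the £50 deductible portion, £5,096 − £50 = £5,046 is subject to coinsurance.
25% of £5,046 = £1,261.50 falls to the patient.
Patient responsibility before any cap: £50 + £1,261.50 = £1,311.50.
Year-to-date out-of-pocket would reach £450 + £1,311.50 = £1,761.50, above the £1,000 maximum, so the patient pays only £1,000 − £450 = £550.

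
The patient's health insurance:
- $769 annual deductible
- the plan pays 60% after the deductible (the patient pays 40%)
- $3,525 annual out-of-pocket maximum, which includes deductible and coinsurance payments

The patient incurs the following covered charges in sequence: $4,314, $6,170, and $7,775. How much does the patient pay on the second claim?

$1,338

#1 ($4,314): deductible takes $769, $3,545 remains; coinsurance $3,545 × 40% = $1,418. Cost to patient: $2,187. OOP to date $2,187.
#2 ($6,170): deductible already satisfied, so patient's share is 40% × $6,170 = $2,468. OOP would hit $4,655 > $3,525, so the cap limits the patient to $3,525 − $2,187 = $1,338.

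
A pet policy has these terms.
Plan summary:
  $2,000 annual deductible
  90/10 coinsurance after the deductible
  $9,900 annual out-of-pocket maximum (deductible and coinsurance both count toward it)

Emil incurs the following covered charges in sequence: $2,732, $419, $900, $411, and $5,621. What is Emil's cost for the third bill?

Claim 1 ($2,732): $2,000 to deductible, leaving $732; 10% of $732 = $73.20. Owner owes $2,073.20 (running OOP $2,073.20).
Claim 2 ($419): deductible met; 10% of $419 = $41.90. Owner owes $41.90 (running OOP $2,115.10).
Claim 3 ($900): deductible already satisfied, so owner's share is 10% × $900 = $90. Cost to owner: $90. OOP to date $2,205.10.

$90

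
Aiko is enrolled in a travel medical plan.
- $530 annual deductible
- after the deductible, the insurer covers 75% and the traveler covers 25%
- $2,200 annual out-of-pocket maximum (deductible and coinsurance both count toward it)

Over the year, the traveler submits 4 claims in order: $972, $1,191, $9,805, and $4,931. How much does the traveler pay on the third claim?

$1,261.75

Claim 1 ($972): $530 finishes the deductible; $442 goes to coinsurance; coinsurance $442 × 25% = $110.50. Cost to traveler: $640.50. OOP to date $640.50.
Claim 2 ($1,191): deductible already satisfied, so traveler's share is 25% × $1,191 = $297.75. Traveler pays $297.75; OOP now $938.25.
Claim 3 ($9,805): deductible met; 25% of $9,805 = $2,451.25. OOP would hit $3,389.50 > $2,200, so the cap limits the traveler to $2,200 − $938.25 = $1,261.75.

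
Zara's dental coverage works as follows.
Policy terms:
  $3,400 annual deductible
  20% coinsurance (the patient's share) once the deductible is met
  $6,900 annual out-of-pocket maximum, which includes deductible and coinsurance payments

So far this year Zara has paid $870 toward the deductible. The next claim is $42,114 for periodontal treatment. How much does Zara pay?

$6,030

Remaining deductible: $3,400 − $870 = $2,530.
After the $2,530 deductible portion, $42,114 − $2,530 = $39,584 is subject to coinsurance.
Coinsurance: $39,584 × 20% = $7,916.80.
Patient responsibility before any cap: $2,530 + $7,916.80 = $10,446.80.
Adding $10,446.80 to the $870 already spent would give $11,316.80, which exceeds the $6,900 cap; the patient pays just $6,900 − $870 = $6,030.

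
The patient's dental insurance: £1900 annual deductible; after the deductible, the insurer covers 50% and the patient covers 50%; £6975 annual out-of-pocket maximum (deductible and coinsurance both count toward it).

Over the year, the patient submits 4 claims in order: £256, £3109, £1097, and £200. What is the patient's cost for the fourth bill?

£100

Claim 1 — £256: all of it applies to the deductible. Patient owes £256 (running OOP £256).
Claim 2 — £3109: £1644 to deductible, leaving £1465; patient's 50% is £732.50. Cost to patient: £2376.50. OOP to date £2632.50.
Claim 3 — £1097: deductible already satisfied, so patient's share is 50% × £1097 = £548.50. Cost to patient: £548.50. OOP to date £3181.
Claim 4 — £200: deductible already satisfied, so patient's share is 50% × £200 = £100. Cost to patient: £100. OOP to date £3281.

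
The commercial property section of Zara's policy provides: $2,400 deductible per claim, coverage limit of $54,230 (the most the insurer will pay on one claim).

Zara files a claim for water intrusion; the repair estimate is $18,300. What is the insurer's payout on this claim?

$15,900

Subtract the deductible: $18,300 − $2,400 = $15,900.
$15,900 is within the $54,230 limit, so the insurer pays $15,900.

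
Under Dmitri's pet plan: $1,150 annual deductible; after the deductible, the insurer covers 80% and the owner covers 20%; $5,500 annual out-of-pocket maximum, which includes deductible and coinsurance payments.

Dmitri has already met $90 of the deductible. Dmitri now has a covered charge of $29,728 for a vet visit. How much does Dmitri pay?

$5,410

Deductible still to meet: $1,150 − $90 = $1,060.
The remaining $28,668 (= $29,728 − $1,060) moves to coinsurance.
Owner's 20% share of $28,668 is $5,733.60.
That puts the owner's cost at $1,060 + $5,733.60 = $6,793.60 before any cap.
That would bring total out-of-pocket to $6,883.60, past the $5,500 cap. The owner is capped at $5,500 − $90 = $5,410 on this claim.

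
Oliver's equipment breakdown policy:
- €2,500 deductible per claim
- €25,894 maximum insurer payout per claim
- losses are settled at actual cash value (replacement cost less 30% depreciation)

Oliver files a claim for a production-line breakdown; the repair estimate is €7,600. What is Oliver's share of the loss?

€4,780

Actual cash value after 30% depreciation: €7,600 × 70% = €5,320.
After the deductible, €5,320 − €2,500 = €2,820 remains.
€2,820 is within the €25,894 limit, so the insurer pays €2,820.
Business owner's share is the uncovered remainder: €7,600 − €2,820 = €4,780.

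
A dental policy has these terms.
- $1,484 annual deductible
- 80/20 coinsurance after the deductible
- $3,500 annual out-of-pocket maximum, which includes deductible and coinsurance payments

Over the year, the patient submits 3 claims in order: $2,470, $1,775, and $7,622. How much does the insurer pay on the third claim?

Claim 1 — $2,470: $1,484 to deductible, leaving $986; patient's 20% is $197.20. Patient pays $1,681.20; OOP now $1,681.20. Plan pays $2,470 − $1,681.20 = $788.80.
Claim 2 — $1,775: deductible already satisfied, so patient's share is 20% × $1,775 = $355. Cost to patient: $355. OOP to date $2,036.20. Plan pays $1,775 − $355 = $1,420.
Claim 3 — $7,622: deductible met; 20% of $7,622 = $1,524.40. OOP would hit $3,560.60 > $3,500, so the cap limits the patient to $3,500 − $2,036.20 = $1,463.80. Insurer: $7,622 − $1,463.80 = $6,158.20.

$6,158.20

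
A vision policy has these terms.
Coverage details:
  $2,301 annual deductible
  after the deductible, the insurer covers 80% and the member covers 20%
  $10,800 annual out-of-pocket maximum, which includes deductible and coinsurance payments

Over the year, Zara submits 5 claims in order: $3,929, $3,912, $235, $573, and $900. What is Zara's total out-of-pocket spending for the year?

$3,750.60

Claim 1 — $3,929: deductible takes $2,301, $1,628 remains; 20% of $1,628 = $325.60. Cost to member: $2,626.60. OOP to date $2,626.60.
Claim 2 — $3,912: 20% coinsurance on $3,912 = $782.40. Member pays $782.40; OOP now $3,409.
Claim 3 — $235: deductible already satisfied, so member's share is 20% × $235 = $47. Member owes $47 (running OOP $3,456).
Claim 4 — $573: 20% coinsurance on $573 = $114.60. Member owes $114.60 (running OOP $3,570.60).
Claim 5 — $900: deductible met; 20% of $900 = $180. Member owes $180 (running OOP $3,750.60).
Summing the member's payments: $2,626.60 + $782.40 + $47 + $114.60 + $180 = $3,750.60.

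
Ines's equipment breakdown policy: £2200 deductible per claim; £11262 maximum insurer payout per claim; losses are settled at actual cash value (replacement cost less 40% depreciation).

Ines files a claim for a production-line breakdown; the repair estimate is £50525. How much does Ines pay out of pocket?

Actual cash value after 40% depreciation: £50525 × 60% = £30315.
Less the £2200 deductible: £30315 − £2200 = £28115.
£28115 exceeds the £11262 limit, so the insurer pays the limit: £11262.
Business owner's share is the uncovered remainder: £50525 − £11262 = £39263.

£39263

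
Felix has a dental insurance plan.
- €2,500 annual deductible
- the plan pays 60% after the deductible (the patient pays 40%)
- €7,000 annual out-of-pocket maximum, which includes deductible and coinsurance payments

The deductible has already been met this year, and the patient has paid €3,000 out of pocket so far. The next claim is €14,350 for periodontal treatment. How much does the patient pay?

€4,000

With the deductible met, the entire €14,350 is subject to coinsurance.
Coinsurance: €14,350 × 40% = €5,740.
That would bring total out-of-pocket to €8,740, past the €7,000 cap. The patient is capped at €7,000 − €3,000 = €4,000 on this claim.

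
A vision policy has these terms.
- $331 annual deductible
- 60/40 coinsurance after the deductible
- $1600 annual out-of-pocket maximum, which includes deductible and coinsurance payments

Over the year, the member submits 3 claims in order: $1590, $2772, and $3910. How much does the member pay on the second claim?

Bill 1, $1590: $331 to deductible, leaving $1259; 40% of $1259 = $503.60. Member owes $834.60 (running OOP $834.60).
Bill 2, $2772: deductible already satisfied, so member's share is 40% × $2772 = $1108.80. Adding that to $834.60 gives $1943.40, past the $1600 cap; member pays only $1600 − $834.60 = $765.40.

$765.40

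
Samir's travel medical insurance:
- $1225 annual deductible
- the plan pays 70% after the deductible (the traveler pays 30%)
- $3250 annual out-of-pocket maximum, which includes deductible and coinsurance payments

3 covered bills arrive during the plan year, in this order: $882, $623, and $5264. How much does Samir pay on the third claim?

$1579.20

#1 ($882): fully absorbed by the deductible. Traveler owes $882 (running OOP $882).
#2 ($623): $343 to deductible, leaving $280; 30% of $280 = $84. Traveler pays $427; OOP now $1309.
#3 ($5264): deductible met; 30% of $5264 = $1579.20. Traveler pays $1579.20; OOP now $2888.20.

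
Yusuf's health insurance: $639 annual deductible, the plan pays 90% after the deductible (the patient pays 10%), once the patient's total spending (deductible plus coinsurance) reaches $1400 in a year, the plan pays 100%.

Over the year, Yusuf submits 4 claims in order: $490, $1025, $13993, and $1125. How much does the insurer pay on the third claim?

$13319.60

#1 ($490): all of it applies to the deductible. Cost to patient: $490. OOP to date $490. Insurer: $490 − $490 = $0.
#2 ($1025): $149 to deductible, leaving $876; 10% of $876 = $87.60. Cost to patient: $236.60. OOP to date $726.60. Insurer: $1025 − $236.60 = $788.40.
#3 ($13993): deductible already satisfied, so patient's share is 10% × $13993 = $1399.30. That would push OOP to $2125.90, over the $1400 cap, so patient pays $1400 − $726.60 = $673.40. Insurer: $13993 − $673.40 = $13319.60.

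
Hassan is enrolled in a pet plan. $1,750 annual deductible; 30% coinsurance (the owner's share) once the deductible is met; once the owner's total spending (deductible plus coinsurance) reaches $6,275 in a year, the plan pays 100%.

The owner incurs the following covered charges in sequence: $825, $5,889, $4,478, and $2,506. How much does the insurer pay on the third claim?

$3,134.60

Claim 1 — $825: all of it applies to the deductible. Owner owes $825 (running OOP $825). Insurer: $825 − $825 = $0.
Claim 2 — $5,889: $925 to deductible, leaving $4,964; 30% of $4,964 = $1,489.20. Owner owes $2,414.20 (running OOP $3,239.20). Insurer: $5,889 − $2,414.20 = $3,474.80.
Claim 3 — $4,478: deductible met; 30% of $4,478 = $1,343.40. Owner owes $1,343.40 (running OOP $4,582.60). Insurer: $4,478 − $1,343.40 = $3,134.60.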